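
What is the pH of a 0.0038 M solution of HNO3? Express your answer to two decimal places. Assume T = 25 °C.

HNO3 is a strong acid and dissociates completely, so [H+] = 0.0038 M.
pH = -log(0.0038) = 2.42

pH = 2.42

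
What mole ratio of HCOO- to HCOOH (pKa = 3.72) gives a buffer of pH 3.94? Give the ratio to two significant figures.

pH = pKa + log(r) ⇒ log(r) = 3.94 − 3.72 = +0.22
r = [HCOO-]/[HCOOH] = 10^(+0.22) = 1.66

ratio = 1.7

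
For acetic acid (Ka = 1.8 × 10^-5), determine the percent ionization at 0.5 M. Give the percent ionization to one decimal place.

CH3COOH ⇌ CH3COO- + H+; let x = [H+] at equilibrium.
x ≈ √(Ka·C₀) = √(1.8 × 10^-5 × 0.5) = 3.00 × 10^-3 M
% ionization = x/C₀ × 100% = 3.00 × 10^-3/0.5 × 100% = 0.6%

0.6%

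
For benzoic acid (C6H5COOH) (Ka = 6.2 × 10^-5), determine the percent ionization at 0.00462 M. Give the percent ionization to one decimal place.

C6H5COOH ⇌ C6H5COO- + H+; let x = [H+] at equilibrium.
Solve x² + 6.2e-05x − 2.86e-07 = 0 → x = 5.05 × 10^-4 M
Fraction ionized = 5.05 × 10^-4 / 0.00462 = 0.1093 → 10.9%

10.9%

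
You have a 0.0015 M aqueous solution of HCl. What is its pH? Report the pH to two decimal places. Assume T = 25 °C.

HCl is a strong acid and dissociates completely, so [H+] = 0.0015 M.
pH = -log(0.0015) = 2.82

pH = 2.82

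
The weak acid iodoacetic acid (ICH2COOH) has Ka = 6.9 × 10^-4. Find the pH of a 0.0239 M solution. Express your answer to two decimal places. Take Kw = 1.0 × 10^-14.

pH = 2.43

ICH2COOH ⇌ ICH2COO- + H+
From the ICE table, Ka = [H+]²/(0.0239 − [H+]) = 6.9 × 10^-4.
[H+] is not negligible relative to C₀; solve [H+]² + 0.00069·[H+] − 1.65e-05 = 0.
[H+] = (−Ka + √(Ka² + 4·Ka·C₀))/2 = 3.73 × 10^-3 M
pH = −log[H+] = −log(3.73 × 10^-3) = 2.43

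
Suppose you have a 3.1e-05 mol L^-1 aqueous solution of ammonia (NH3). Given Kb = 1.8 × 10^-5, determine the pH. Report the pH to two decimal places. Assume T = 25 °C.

NH3 + H2O ⇌ NH4+ + OH-
Kb = [OH-]²/(3.1e-05 − [OH-]) = 1.8 × 10^-5
Here C₀/Kb ≈ 1.72, so the small-[OH-] approximation fails. Use the quadratic:
[OH-] = (−Kb + √(Kb² + 4·Kb·C₀))/2 = 1.63 × 10^-5 M
pOH = −log(1.63 × 10^-5) = 4.79; pH = 14.00 − 4.79 = 9.21

pH = 9.21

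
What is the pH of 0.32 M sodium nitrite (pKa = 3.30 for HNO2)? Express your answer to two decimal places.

pH = 8.40

NO2- is the conjugate base of the weak acid HNO2.
Ka = 10^(−3.30) = 5.01 × 10^-4
Kb = Kw/Ka = 1.0×10^-14 / 5.01 × 10^-4 = 2.00 × 10^-11
From the ICE table, Kb = x²/(0.32 − x) = 2.00 × 10^-11.
Assume x ≪ 0.32: x ≈ √(2.00 × 10^-11 × 0.32) = 2.53 × 10^-6 M
pOH = 5.60, so pH = 14.00 − pOH = 8.40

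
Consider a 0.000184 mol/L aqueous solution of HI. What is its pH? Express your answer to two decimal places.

pH = 3.74

HI is a strong acid and dissociates completely, so [H+] = 0.000184 M.
pH = -log(0.000184) = 3.74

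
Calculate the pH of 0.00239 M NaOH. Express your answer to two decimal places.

pH = 11.38

NaOH is a strong base; [OH-] = 0.00239 M.
pOH = -log(0.00239) = 2.62
pH = 14.00 - 2.62 = 11.38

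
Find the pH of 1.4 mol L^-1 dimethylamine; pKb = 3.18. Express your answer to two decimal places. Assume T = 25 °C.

(CH3)2NH + H2O ⇌ (CH3)2NH2+ + OH-
Kb = 10^(−3.18) = 6.61 × 10^-4
From the ICE table, Kb = [OH-]²/(1.4 − [OH-]) = 6.61 × 10^-4.
Assume [OH-] ≪ 1.4: [OH-] ≈ √(6.61 × 10^-4 × 1.4) = 3.04 × 10^-2 M
pOH = 1.52, so pH = 14.00 − pOH = 12.48

pH = 12.48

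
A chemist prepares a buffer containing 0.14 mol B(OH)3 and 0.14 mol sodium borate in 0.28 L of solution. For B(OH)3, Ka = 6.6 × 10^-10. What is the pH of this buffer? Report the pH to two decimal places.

pKa = −log(6.6 × 10^-10) = 9.180
Using pH = pKa + log([base]/[acid]) with [base]/[acid] = 0.14/0.14:
pH = 9.180 + (+0.000) = 9.18

pH = 9.18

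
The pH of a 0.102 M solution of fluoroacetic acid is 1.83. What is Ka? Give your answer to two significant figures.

[H+] = 10^(-1.83) = 1.48 × 10^-2 M
At equilibrium [HA] = 0.102 − 1.48 × 10^-2 = 8.72 × 10^-2 M
Ka = [H+][A-]/[HA] = (1.48 × 10^-2)² / 8.72 × 10^-2 = 2.5 × 10^-3

Ka = 2.5 × 10^-3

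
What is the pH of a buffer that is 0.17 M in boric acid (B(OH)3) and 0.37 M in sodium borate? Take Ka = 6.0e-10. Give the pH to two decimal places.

pKa = −log(6.0 × 10^-10) = 9.222
Using pH = pKa + log([base]/[acid]) with [base]/[acid] = 0.37/0.17:
pH = 9.222 + (+0.338) = 9.56

pH = 9.56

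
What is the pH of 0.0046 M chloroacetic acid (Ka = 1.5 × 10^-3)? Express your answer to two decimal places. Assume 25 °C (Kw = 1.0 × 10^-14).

ClCH2COOH ⇌ ClCH2COO- + H+
Ka = x²/(0.0046 − x) = 1.5 × 10^-3
x is not negligible relative to C₀; solve x² + 0.0015·x − 6.9e-06 = 0.
x = (−Ka + √(Ka² + 4·Ka·C₀))/2 = 1.98 × 10^-3 M
pH = −log(1.98 × 10^-3) = 2.70

pH = 2.70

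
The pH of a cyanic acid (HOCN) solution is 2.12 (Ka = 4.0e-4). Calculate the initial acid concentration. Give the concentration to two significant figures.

[H+] = 10^(-2.12) = 7.59 × 10^-3 M = x
Ka = x²/(C₀ − x) ⇒ C₀ = x + x²/Ka
C₀ = 7.59 × 10^-3 + (7.59 × 10^-3)²/(4.0 × 10^-4) = 1.52 × 10^-1 M

C₀ = 1.5 × 10^-1 M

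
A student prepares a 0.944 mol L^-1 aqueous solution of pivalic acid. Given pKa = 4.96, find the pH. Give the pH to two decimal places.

(CH3)3CCOOH ⇌ (CH3)3CCOO- + H+
Ka = 10^(−4.96) = 1.10 × 10^-5
From the ICE table, Ka = x²/(0.944 − x) = 1.10 × 10^-5.
Assume x ≪ 0.944: x ≈ √(1.10 × 10^-5 × 0.944) = 3.22 × 10^-3 M
Check: 0.34% ionized — well under 5%, approximation valid.
pH = −log(3.22 × 10^-3) = 2.49

pH = 2.49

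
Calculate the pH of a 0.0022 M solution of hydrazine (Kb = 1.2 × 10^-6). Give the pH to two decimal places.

N2H4 + H2O ⇌ N2H5+ + OH-
Kb = x²/(0.0022 − x) = 1.2 × 10^-6
Neglecting x in the denominator: x = √(1.2 × 10^-6 × 0.0022) = 5.14 × 10^-5 M
Check: 2.3% ionized — well under 5%, approximation valid.
pOH = 4.29, so pH = 14.00 − pOH = 9.71

pH = 9.71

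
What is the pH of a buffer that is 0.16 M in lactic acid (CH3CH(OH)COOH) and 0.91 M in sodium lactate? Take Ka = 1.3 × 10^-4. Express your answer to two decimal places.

pKa = −log(1.3 × 10^-4) = 3.886
Henderson–Hasselbalch: pH = pKa + log([CH3CH(OH)COO-]/[CH3CH(OH)COOH]) = 3.886 + log(0.91/0.16)
pH = 3.886 + (+0.755) = 4.64

pH = 4.64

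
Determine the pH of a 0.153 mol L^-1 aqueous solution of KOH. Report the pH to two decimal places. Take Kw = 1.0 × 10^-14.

pH = 13.18

KOH is a strong base; [OH-] = 0.153 M.
pOH = -log(0.153) = 0.82
pH = 14.00 - 0.82 = 13.18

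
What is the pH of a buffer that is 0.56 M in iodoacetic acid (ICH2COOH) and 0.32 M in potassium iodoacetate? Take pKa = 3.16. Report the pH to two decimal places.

pH = 2.92

pH = pKa + log([A⁻]/[HA]) = 3.16 + log(0.32/0.56)
pH = 3.16 + (-0.243) = 2.92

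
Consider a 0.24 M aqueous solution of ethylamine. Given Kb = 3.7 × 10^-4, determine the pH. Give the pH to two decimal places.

C2H5NH2 + H2O ⇌ C2H5NH3+ + OH-
Let x = [OH-] at equilibrium. Kb = x²/(0.24 − x).
Neglecting x in the denominator: x = √(3.7 × 10^-4 × 0.24) = 9.42 × 10^-3 M
(x/C₀ = 3.9% < 5%, so the approximation holds.)
pOH = 2.03, so pH = 14.00 − pOH = 11.97

pH = 11.97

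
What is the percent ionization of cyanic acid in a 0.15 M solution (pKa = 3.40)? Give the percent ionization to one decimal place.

HOCN ⇌ OCN- + H+; let x = [H+] at equilibrium.
Ka = 10^(−3.40) = 3.98 × 10^-4
Ka = x²/(C₀ − x); solving the quadratic gives x = 7.53 × 10^-3 M.
% ionization = x/C₀ × 100% = 7.53 × 10^-3/0.15 × 100% = 5.0%

5.0%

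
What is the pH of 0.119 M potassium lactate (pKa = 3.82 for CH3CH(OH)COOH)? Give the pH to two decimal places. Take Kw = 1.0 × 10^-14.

pH = 8.45

CH3CH(OH)COO- is the conjugate base of the weak acid CH3CH(OH)COOH.
Ka = 10^(−3.82) = 1.51 × 10^-4
Kb = Kw/Ka = 1.0×10^-14 / 1.51 × 10^-4 = 6.62 × 10^-11
From the ICE table, Kb = [OH-]²/(0.119 − [OH-]) = 6.62 × 10^-11.
Assume [OH-] ≪ 0.119: [OH-] ≈ √(6.62 × 10^-11 × 0.119) = 2.81 × 10^-6 M
pOH = −log(2.81 × 10^-6) = 5.55; pH = 14.00 − 5.55 = 8.45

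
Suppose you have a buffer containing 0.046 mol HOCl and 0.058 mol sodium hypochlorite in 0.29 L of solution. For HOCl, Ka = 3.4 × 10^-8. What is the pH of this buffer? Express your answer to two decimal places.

pH = 7.57

pKa = −log(3.4 × 10^-8) = 7.469
Henderson–Hasselbalch: pH = pKa + log([OCl-]/[HOCl]) = 7.469 + log(0.058/0.046)
pH = 7.469 + (+0.101) = 7.57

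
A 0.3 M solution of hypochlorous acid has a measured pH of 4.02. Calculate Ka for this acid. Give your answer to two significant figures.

Ka = 3.0 × 10^-8

[H+] = 10^(-4.02) = 9.55 × 10^-5 M
At equilibrium [HA] = 0.3 − 9.55 × 10^-5 = 3.00 × 10^-1 M
Ka = [H+][A-]/[HA] = (9.55 × 10^-5)² / 3.00 × 10^-1 = 3.0 × 10^-8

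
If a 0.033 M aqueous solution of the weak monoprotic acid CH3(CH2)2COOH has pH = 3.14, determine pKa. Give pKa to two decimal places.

[H+] = 10^(-3.14) = 7.24 × 10^-4 M
At equilibrium [HA] = 0.033 − 7.24 × 10^-4 = 3.23 × 10^-2 M
Ka = [H+][A-]/[HA] = (7.24 × 10^-4)² / 3.23 × 10^-2 = 1.62 × 10^-5
pKa = -log(1.62 × 10^-5) = 4.79

pKa = 4.79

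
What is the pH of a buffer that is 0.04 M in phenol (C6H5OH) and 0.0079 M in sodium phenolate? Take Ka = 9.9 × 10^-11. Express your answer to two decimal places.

pH = 9.30

pKa = −log(9.9 × 10^-11) = 10.004
Using pH = pKa + log([base]/[acid]) with [base]/[acid] = 0.0079/0.04:
pH = 10.004 + (-0.704) = 9.30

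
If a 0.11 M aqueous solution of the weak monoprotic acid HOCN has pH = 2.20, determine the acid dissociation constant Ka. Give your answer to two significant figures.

Ka = 3.8 × 10^-4

[H+] = 10^(-2.20) = 6.31 × 10^-3 M
At equilibrium [HA] = 0.11 − 6.31 × 10^-3 = 1.04 × 10^-1 M
Ka = [H+][A-]/[HA] = (6.31 × 10^-3)² / 1.04 × 10^-1 = 3.8 × 10^-4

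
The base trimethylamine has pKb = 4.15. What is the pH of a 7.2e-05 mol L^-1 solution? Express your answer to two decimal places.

(CH3)3N + H2O ⇌ (CH3)3NH+ + OH-
Kb = 10^(−4.15) = 7.08 × 10^-5
From the ICE table, Kb = x²/(7.2e-05 − x) = 7.08 × 10^-5.
The 5% rule fails; solving x² + Kb·x − Kb·C₀ = 0 exactly:
x = (−Kb + √(Kb² + 4·Kb·C₀))/2 = 4.43 × 10^-5 M
pOH = 4.35, so pH = 14.00 − pOH = 9.65

pH = 9.65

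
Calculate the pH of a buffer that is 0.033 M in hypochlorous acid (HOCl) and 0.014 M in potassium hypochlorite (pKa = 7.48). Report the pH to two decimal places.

Using pH = pKa + log([base]/[acid]) with [base]/[acid] = 0.014/0.033:
pH = 7.48 + (-0.372) = 7.11

pH = 7.11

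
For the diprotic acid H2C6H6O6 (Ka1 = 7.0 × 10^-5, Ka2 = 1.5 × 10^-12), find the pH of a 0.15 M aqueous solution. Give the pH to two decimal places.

pH = 2.49

Since Ka1 ≫ Ka2, the first ionization dominates [H+].
Ka1 = x²/(0.15 − x) = 7.0 × 10^-5
x ≈ √(7.0 × 10^-5 × 0.15) = 3.24 × 10^-3 M
pH = −log(3.24 × 10^-3) = 2.49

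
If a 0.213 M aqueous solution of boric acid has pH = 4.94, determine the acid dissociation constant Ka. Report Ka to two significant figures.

[H+] = 10^(-4.94) = 1.15 × 10^-5 M
At equilibrium [HA] = 0.213 − 1.15 × 10^-5 = 2.13 × 10^-1 M
Ka = [H+][A-]/[HA] = (1.15 × 10^-5)² / 2.13 × 10^-1 = 6.2 × 10^-10

Ka = 6.2 × 10^-10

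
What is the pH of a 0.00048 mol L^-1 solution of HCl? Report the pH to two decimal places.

HCl is a strong acid and dissociates completely, so [H+] = 0.00048 M.
pH = -log(0.00048) = 3.32

pH = 3.32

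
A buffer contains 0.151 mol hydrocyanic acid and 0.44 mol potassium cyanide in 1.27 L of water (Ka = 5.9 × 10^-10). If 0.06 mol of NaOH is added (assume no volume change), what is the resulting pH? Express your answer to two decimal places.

After neutralization: n(HCN) = 0.091 mol, n(CN-) = 0.5 mol.
pKa = −log(5.9 × 10^-10) = 9.229
Henderson–Hasselbalch with mole ratio 0.5/0.091: pH = 9.229 + (+0.740)

pH = 9.97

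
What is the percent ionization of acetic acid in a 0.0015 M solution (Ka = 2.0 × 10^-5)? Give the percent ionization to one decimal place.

CH3COOH ⇌ CH3COO- + H+; let x = [H+] at equilibrium.
Solve x² + 2e-05x − 3e-08 = 0 → x = 1.63 × 10^-4 M
% ionization = x/C₀ × 100% = 1.63 × 10^-4/0.0015 × 100% = 10.9%

10.9%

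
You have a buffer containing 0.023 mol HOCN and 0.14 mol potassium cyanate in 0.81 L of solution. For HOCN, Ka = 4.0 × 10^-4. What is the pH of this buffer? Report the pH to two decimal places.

pKa = −log(4.0 × 10^-4) = 3.398
Henderson–Hasselbalch: pH = pKa + log([OCN-]/[HOCN]) = 3.398 + log(0.14/0.023)
pH = 3.398 + (+0.784) = 4.18

pH = 4.18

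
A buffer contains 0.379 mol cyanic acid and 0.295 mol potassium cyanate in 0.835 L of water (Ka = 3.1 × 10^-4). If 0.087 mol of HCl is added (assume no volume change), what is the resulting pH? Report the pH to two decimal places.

Added H+ converts OCN- to HOCN: HOCN → 0.466 mol, OCN- → 0.208 mol.
pKa = −log(3.1 × 10^-4) = 3.509
Henderson–Hasselbalch with mole ratio 0.208/0.466: pH = 3.509 + (-0.350)

pH = 3.16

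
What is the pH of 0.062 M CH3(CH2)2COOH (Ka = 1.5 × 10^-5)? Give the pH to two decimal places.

CH3(CH2)2COOH ⇌ CH3(CH2)2COO- + H+
Let x = [H+] at equilibrium. Ka = x²/(0.062 − x).
Since Ka ≪ C₀, x ≈ √(Ka·C₀) = 9.64 × 10^-4 M.
Check: 1.6% ionized — well under 5%, approximation valid.
pH = −log(9.64 × 10^-4) = 3.02

pH = 3.02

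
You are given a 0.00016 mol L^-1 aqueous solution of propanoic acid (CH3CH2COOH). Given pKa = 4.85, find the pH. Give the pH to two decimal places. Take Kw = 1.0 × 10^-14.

CH3CH2COOH ⇌ CH3CH2COO- + H+
Ka = 10^(−4.85) = 1.41 × 10^-5
From the ICE table, Ka = x²/(0.00016 − x) = 1.41 × 10^-5.
x is not negligible relative to C₀; solve x² + 1.41e-05·x − 2.26e-09 = 0.
x = [−1.41e-05 + √(1.41e-05² + 9.02e-09)]/2 = 4.10 × 10^-5 M
pH = −log[H+] = −log(4.10 × 10^-5) = 4.39

pH = 4.39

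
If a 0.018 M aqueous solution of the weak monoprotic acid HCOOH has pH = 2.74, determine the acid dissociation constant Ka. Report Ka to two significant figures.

Ka = 2.0 × 10^-4

[H+] = 10^(-2.74) = 1.82 × 10^-3 M
At equilibrium [HA] = 0.018 − 1.82 × 10^-3 = 1.62 × 10^-2 M
Ka = [H+][A-]/[HA] = (1.82 × 10^-3)² / 1.62 × 10^-2 = 2.0 × 10^-4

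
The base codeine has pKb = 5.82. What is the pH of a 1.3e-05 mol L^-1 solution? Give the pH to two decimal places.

C18H21NO3 + H2O ⇌ C18H22NO3+ + OH-
Kb = 10^(−5.82) = 1.51 × 10^-6
From the ICE table, Kb = x²/(1.3e-05 − x) = 1.51 × 10^-6.
The 5% rule fails; solving x² + Kb·x − Kb·C₀ = 0 exactly:
x = (−Kb + √(Kb² + 4·Kb·C₀))/2 = 3.74 × 10^-6 M
pOH = −log(3.74 × 10^-6) = 5.43; pH = 14.00 − 5.43 = 8.57

pH = 8.57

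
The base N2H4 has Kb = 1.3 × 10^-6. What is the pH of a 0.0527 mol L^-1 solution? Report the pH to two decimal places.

N2H4 + H2O ⇌ N2H5+ + OH-
From the ICE table, Kb = [OH-]²/(0.0527 − [OH-]) = 1.3 × 10^-6.
Neglecting [OH-] in the denominator: [OH-] = √(1.3 × 10^-6 × 0.0527) = 2.62 × 10^-4 M
pOH = −log(2.62 × 10^-4) = 3.58; pH = 14.00 − 3.58 = 10.42

pH = 10.42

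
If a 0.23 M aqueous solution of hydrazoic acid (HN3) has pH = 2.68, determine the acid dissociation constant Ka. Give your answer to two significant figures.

Ka = 1.9 × 10^-5

[H+] = 10^(-2.68) = 2.09 × 10^-3 M
At equilibrium [HA] = 0.23 − 2.09 × 10^-3 = 2.28 × 10^-1 M
Ka = [H+][A-]/[HA] = (2.09 × 10^-3)² / 2.28 × 10^-1 = 1.9 × 10^-5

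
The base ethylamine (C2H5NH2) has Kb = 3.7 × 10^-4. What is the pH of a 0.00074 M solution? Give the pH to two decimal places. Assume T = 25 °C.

pH = 10.57

C2H5NH2 + H2O ⇌ C2H5NH3+ + OH-
From the ICE table, Kb = x²/(0.00074 − x) = 3.7 × 10^-4.
The 5% rule fails; solving x² + Kb·x − Kb·C₀ = 0 exactly:
x = [−0.00037 + √(0.00037² + 1.1e-06)]/2 = 3.70 × 10^-4 M
pOH = −log(3.70 × 10^-4) = 3.43; pH = 14.00 − 3.43 = 10.57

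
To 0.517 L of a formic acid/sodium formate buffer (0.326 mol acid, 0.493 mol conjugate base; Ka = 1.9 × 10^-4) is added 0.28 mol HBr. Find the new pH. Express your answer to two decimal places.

After neutralization: n(HCOOH) = 0.606 mol, n(HCOO-) = 0.213 mol.
pKa = −log(1.9 × 10^-4) = 3.721
Henderson–Hasselbalch with mole ratio 0.213/0.606: pH = 3.721 + (-0.454)

pH = 3.27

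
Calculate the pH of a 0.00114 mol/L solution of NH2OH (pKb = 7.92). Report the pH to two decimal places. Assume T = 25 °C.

NH2OH + H2O ⇌ NH3OH+ + OH-
Kb = 10^(−7.92) = 1.20 × 10^-8
From the ICE table, Kb = [OH-]²/(0.00114 − [OH-]) = 1.20 × 10^-8.
Assume [OH-] ≪ 0.00114: [OH-] ≈ √(1.20 × 10^-8 × 0.00114) = 3.70 × 10^-6 M
([OH-]/C₀ = 0.32% < 5%, so the approximation holds.)
pOH = −log(3.70 × 10^-6) = 5.43; pH = 14.00 − 5.43 = 8.57

pH = 8.57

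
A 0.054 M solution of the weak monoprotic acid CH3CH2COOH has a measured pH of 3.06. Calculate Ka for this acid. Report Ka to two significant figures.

[H+] = 10^(-3.06) = 8.71 × 10^-4 M
At equilibrium [HA] = 0.054 − 8.71 × 10^-4 = 5.31 × 10^-2 M
Ka = [H+][A-]/[HA] = (8.71 × 10^-4)² / 5.31 × 10^-2 = 1.4 × 10^-5

Ka = 1.4 × 10^-5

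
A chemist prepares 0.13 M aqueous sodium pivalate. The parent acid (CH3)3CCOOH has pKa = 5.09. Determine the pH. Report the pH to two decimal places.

(CH3)3CCOO- is the conjugate base of the weak acid (CH3)3CCOOH.
Ka = 10^(−5.09) = 8.13 × 10^-6
Kb = Kw/Ka = 1.0×10^-14 / 8.13 × 10^-6 = 1.23 × 10^-9
Kb = x²/(0.13 − x) = 1.23 × 10^-9
Since Kb ≪ C₀, x ≈ √(Kb·C₀) = 1.26 × 10^-5 M.
(x/C₀ = 0.0097% < 5%, so the approximation holds.)
pOH = 4.90, so pH = 14.00 − pOH = 9.10

pH = 9.10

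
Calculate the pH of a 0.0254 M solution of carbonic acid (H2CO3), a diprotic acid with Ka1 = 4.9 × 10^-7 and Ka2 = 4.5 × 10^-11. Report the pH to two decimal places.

Ka1 ≫ Ka2, so treat the first dissociation as the only significant source of H+.
Ka1 = x²/(0.0254 − x) = 4.9 × 10^-7
x ≈ √(4.9 × 10^-7 × 0.0254) = 1.12 × 10^-4 M
pH = −log(1.12 × 10^-4) = 3.95

pH = 3.95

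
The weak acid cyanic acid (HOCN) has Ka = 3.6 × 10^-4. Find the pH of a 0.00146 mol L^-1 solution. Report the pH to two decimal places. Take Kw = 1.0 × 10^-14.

HOCN ⇌ OCN- + H+
From the ICE table, Ka = [H+]²/(0.00146 − [H+]) = 3.6 × 10^-4.
[H+] is not negligible relative to C₀; solve [H+]² + 0.00036·[H+] − 5.26e-07 = 0.
[H+] = (−Ka + √(Ka² + 4·Ka·C₀))/2 = 5.67 × 10^-4 M
pH = −log[H+] = −log(5.67 × 10^-4) = 3.25

pH = 3.25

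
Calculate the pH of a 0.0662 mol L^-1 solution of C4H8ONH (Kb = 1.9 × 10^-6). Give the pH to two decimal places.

pH = 10.55

C4H8ONH + H2O ⇌ C4H8ONH2+ + OH-
From the ICE table, Kb = [OH-]²/(0.0662 − [OH-]) = 1.9 × 10^-6.
Assume [OH-] ≪ 0.0662: [OH-] ≈ √(1.9 × 10^-6 × 0.0662) = 3.55 × 10^-4 M
([OH-]/C₀ = 0.54% < 5%, so the approximation holds.)
pOH = −log(3.55 × 10^-4) = 3.45; pH = 14.00 − 3.45 = 10.55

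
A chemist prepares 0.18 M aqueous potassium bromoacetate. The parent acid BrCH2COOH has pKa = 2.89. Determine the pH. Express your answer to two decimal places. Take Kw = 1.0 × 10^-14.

BrCH2COO- is the conjugate base of the weak acid BrCH2COOH.
Ka = 10^(−2.89) = 1.29 × 10^-3
Kb = Kw/Ka = 1.0×10^-14 / 1.29 × 10^-3 = 7.75 × 10^-12
Kb = [OH-]²/(0.18 − [OH-]) = 7.75 × 10^-12
Since Kb ≪ C₀, [OH-] ≈ √(Kb·C₀) = 1.18 × 10^-6 M.
pOH = −log(1.18 × 10^-6) = 5.93; pH = 14.00 − 5.93 = 8.07

pH = 8.07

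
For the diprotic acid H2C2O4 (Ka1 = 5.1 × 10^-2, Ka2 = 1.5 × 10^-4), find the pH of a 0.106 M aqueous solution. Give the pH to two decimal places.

Since Ka1 ≫ Ka2, the first ionization dominates [H+].
Ka1 = x²/(0.106 − x) = 5.1 × 10^-2
Solving the quadratic: x = (−Ka1 + √(Ka1² + 4·Ka1·C₀))/2 = 5.23 × 10^-2 M
pH = −log(5.23 × 10^-2) = 1.28

pH = 1.28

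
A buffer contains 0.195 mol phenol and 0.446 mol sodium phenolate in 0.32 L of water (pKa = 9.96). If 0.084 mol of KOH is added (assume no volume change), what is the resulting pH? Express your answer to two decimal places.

pH = 10.64

After neutralization: n(C6H5OH) = 0.111 mol, n(C6H5O-) = 0.53 mol.
Henderson–Hasselbalch with mole ratio 0.53/0.111: pH = 9.96 + (+0.679)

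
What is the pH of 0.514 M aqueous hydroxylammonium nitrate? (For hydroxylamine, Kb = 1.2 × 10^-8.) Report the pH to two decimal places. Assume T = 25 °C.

NH3OH+ is the conjugate acid of the weak base NH2OH.
Ka = Kw/Kb = 1.0×10^-14 / 1.2 × 10^-8 = 8.33 × 10^-7
From the ICE table, Ka = [H+]²/(0.514 − [H+]) = 8.33 × 10^-7.
Neglecting [H+] in the denominator: [H+] = √(8.33 × 10^-7 × 0.514) = 6.54 × 10^-4 M
Check: 0.13% ionized — well under 5%, approximation valid.
pH = −log[H+] = −log(6.54 × 10^-4) = 3.18

pH = 3.18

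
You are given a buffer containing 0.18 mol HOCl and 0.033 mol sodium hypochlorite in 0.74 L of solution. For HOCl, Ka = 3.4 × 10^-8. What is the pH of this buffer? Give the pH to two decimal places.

pKa = −log(3.4 × 10^-8) = 7.469
Henderson–Hasselbalch: pH = pKa + log([OCl-]/[HOCl]) = 7.469 + log(0.033/0.18)
pH = 7.469 + (-0.737) = 6.73

pH = 6.73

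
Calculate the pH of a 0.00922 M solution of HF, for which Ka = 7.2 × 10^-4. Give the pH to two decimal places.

HF ⇌ F- + H+
Ka = x²/(0.00922 − x) = 7.2 × 10^-4
Here C₀/Ka ≈ 12.8, so the small-x approximation fails. Use the quadratic:
x = (−Ka + √(Ka² + 4·Ka·C₀))/2 = 2.24 × 10^-3 M
pH = −log(2.24 × 10^-3) = 2.65

pH = 2.65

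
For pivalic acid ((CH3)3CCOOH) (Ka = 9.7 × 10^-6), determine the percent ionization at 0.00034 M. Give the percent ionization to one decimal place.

(CH3)3CCOOH ⇌ (CH3)3CCOO- + H+; let x = [H+] at equilibrium.
Ka = x²/(C₀ − x); solving the quadratic gives x = 5.28 × 10^-5 M.
Fraction ionized = 5.28 × 10^-5 / 0.00034 = 0.1553 → 15.5%

15.5%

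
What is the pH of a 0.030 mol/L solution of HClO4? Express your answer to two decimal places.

HClO4 is a strong acid and dissociates completely, so [H+] = 0.030 M.
pH = -log(0.03) = 1.52

pH = 1.52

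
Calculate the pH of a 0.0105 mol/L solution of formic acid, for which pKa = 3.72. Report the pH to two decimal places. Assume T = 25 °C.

HCOOH ⇌ HCOO- + H+
Ka = 10^(−3.72) = 1.91 × 10^-4
Let x = [H+] at equilibrium. Ka = x²/(0.0105 − x).
x is not negligible relative to C₀; solve x² + 0.000191·x − 2.01e-06 = 0.
x = (−Ka + √(Ka² + 4·Ka·C₀))/2 = 1.32 × 10^-3 M
pH = −log(1.32 × 10^-3) = 2.88

pH = 2.88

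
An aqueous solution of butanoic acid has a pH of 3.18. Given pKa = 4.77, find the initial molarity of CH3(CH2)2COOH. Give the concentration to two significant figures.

C₀ = 2.6 × 10^-2 M

[H+] = 10^(-3.18) = 6.61 × 10^-4 M = x
Ka = 10^(−4.77) = 1.70 × 10^-5
Ka = x²/(C₀ − x) ⇒ C₀ = x + x²/Ka
C₀ = 6.61 × 10^-4 + (6.61 × 10^-4)²/(1.70 × 10^-5) = 2.64 × 10^-2 M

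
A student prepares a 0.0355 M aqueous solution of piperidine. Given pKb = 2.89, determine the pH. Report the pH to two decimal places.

C5H10NH + H2O ⇌ C5H10NH2+ + OH-
Kb = 10^(−2.89) = 1.29 × 10^-3
From the ICE table, Kb = [OH-]²/(0.0355 − [OH-]) = 1.29 × 10^-3.
Here C₀/Kb ≈ 27.5, so the small-[OH-] approximation fails. Use the quadratic:
[OH-] = [−0.00129 + √(0.00129² + 0.000183)]/2 = 6.15 × 10^-3 M
pOH = 2.21, so pH = 14.00 − pOH = 11.79

pH = 11.79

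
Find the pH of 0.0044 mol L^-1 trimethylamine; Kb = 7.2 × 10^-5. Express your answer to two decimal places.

pH = 10.72

(CH3)3N + H2O ⇌ (CH3)3NH+ + OH-
From the ICE table, Kb = [OH-]²/(0.0044 − [OH-]) = 7.2 × 10^-5.
The 5% rule fails; solving [OH-]² + Kb·[OH-] − Kb·C₀ = 0 exactly:
[OH-] = [−7.2e-05 + √(7.2e-05² + 1.27e-06)]/2 = 5.28 × 10^-4 M
pOH = −log(5.28 × 10^-4) = 3.28; pH = 14.00 − 3.28 = 10.72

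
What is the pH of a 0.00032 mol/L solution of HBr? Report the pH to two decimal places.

HBr is a strong acid and dissociates completely, so [H+] = 0.00032 M.
pH = -log(0.00032) = 3.49

pH = 3.49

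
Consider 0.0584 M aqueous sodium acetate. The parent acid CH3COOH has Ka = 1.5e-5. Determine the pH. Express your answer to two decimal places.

CH3COO- is the conjugate base of the weak acid CH3COOH.
Kb = Kw/Ka = 1.0×10^-14 / 1.5 × 10^-5 = 6.67 × 10^-10
Let x = [OH-] at equilibrium. Kb = x²/(0.0584 − x).
Since Kb ≪ C₀, x ≈ √(Kb·C₀) = 6.24 × 10^-6 M.
Check: 0.011% ionized — well under 5%, approximation valid.
pOH = 5.20, so pH = 14.00 − pOH = 8.80

pH = 8.80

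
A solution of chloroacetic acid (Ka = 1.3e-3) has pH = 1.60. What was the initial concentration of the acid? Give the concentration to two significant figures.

C₀ = 5.1 × 10^-1 M

[H+] = 10^(-1.60) = 2.51 × 10^-2 M = x
Ka = x²/(C₀ − x) ⇒ C₀ = x + x²/Ka
C₀ = 2.51 × 10^-2 + (2.51 × 10^-2)²/(1.3 × 10^-3) = 5.10 × 10^-1 M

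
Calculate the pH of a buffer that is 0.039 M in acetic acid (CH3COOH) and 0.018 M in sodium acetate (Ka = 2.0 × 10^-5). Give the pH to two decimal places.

pKa = −log(2.0 × 10^-5) = 4.699
Henderson–Hasselbalch: pH = pKa + log([CH3COO-]/[CH3COOH]) = 4.699 + log(0.018/0.039)
pH = 4.699 + (-0.336) = 4.36

pH = 4.36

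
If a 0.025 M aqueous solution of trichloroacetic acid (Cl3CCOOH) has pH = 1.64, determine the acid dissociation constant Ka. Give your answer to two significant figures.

[H+] = 10^(-1.64) = 2.29 × 10^-2 M
At equilibrium [HA] = 0.025 − 2.29 × 10^-2 = 2.10 × 10^-3 M
Ka = [H+][A-]/[HA] = (2.29 × 10^-2)² / 2.10 × 10^-3 = 2.5 × 10^-1

Ka = 2.5 × 10^-1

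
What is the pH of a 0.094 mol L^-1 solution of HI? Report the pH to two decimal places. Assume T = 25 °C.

HI is a strong acid and dissociates completely, so [H+] = 0.094 M.
pH = -log(0.094) = 1.03

pH = 1.03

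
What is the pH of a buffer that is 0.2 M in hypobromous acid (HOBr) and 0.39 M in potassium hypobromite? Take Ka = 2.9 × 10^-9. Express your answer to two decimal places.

pH = 8.83

pKa = −log(2.9 × 10^-9) = 8.538
pH = pKa + log([A⁻]/[HA]) = 8.538 + log(0.39/0.2)
pH = 8.538 + (+0.290) = 8.83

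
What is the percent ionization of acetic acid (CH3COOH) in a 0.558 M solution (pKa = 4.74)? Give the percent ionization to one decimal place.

0.6%

CH3COOH ⇌ CH3COO- + H+; let x = [H+] at equilibrium.
Ka = 10^(−4.74) = 1.82 × 10^-5
x ≈ √(Ka·C₀) = √(1.82 × 10^-5 × 0.558) = 3.19 × 10^-3 M
% ionization = x/C₀ × 100% = 3.19 × 10^-3/0.558 × 100% = 0.6%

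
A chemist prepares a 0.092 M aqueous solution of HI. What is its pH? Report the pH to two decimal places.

pH = 1.04

HI is a strong acid and dissociates completely, so [H+] = 0.092 M.
pH = -log(0.092) = 1.04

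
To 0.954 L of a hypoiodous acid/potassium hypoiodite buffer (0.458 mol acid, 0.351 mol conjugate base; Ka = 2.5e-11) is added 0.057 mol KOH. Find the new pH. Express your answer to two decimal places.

pH = 10.61

OH- converts HOI to OI-: HOI → 0.401 mol, OI- → 0.408 mol.
pKa = −log(2.5 × 10^-11) = 10.602
Henderson–Hasselbalch with mole ratio 0.408/0.401: pH = 10.602 + (+0.008)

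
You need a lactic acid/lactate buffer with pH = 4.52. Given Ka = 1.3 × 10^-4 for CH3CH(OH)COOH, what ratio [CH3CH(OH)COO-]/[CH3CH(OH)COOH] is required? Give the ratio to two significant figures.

pKa = -log(1.3 × 10^-4) = 3.886
pH = pKa + log(r) ⇒ log(r) = 4.52 − 3.886 = +0.634
r = [CH3CH(OH)COO-]/[CH3CH(OH)COOH] = 10^(+0.634) = 4.31

ratio = 4.3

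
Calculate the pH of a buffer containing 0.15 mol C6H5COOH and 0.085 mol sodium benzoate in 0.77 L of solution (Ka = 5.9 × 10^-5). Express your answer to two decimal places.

pH = 3.98

pKa = −log(5.9 × 10^-5) = 4.229
Henderson–Hasselbalch: pH = pKa + log([C6H5COO-]/[C6H5COOH]) = 4.229 + log(0.085/0.15)
pH = 4.229 + (-0.247) = 3.98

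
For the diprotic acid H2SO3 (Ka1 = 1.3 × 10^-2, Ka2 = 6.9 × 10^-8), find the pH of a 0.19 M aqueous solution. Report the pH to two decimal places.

Ka1 ≫ Ka2, so treat the first dissociation as the only significant source of H+.
Ka1 = x²/(0.19 − x) = 1.3 × 10^-2
Solving the quadratic: x = (−Ka1 + √(Ka1² + 4·Ka1·C₀))/2 = 4.36 × 10^-2 M
pH = −log(4.36 × 10^-2) = 1.36

pH = 1.36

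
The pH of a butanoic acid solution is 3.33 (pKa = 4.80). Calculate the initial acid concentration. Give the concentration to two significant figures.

[H+] = 10^(-3.33) = 4.68 × 10^-4 M = x
Ka = 10^(−4.80) = 1.58 × 10^-5
Ka = x²/(C₀ − x) ⇒ C₀ = x + x²/Ka
C₀ = 4.68 × 10^-4 + (4.68 × 10^-4)²/(1.58 × 10^-5) = 1.43 × 10^-2 M

C₀ = 1.4 × 10^-2 M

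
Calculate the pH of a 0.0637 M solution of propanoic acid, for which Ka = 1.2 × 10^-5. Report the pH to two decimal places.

pH = 3.06

CH3CH2COOH ⇌ CH3CH2COO- + H+
Ka = [H+]²/(0.0637 − [H+]) = 1.2 × 10^-5
Neglecting [H+] in the denominator: [H+] = √(1.2 × 10^-5 × 0.0637) = 8.74 × 10^-4 M
pH = −log[H+] = −log(8.74 × 10^-4) = 3.06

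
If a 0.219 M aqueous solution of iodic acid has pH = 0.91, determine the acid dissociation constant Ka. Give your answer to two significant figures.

Ka = 1.6 × 10^-1

[H+] = 10^(-0.91) = 1.23 × 10^-1 M
At equilibrium [HA] = 0.219 − 1.23 × 10^-1 = 9.60 × 10^-2 M
Ka = [H+][A-]/[HA] = (1.23 × 10^-1)² / 9.60 × 10^-2 = 1.6 × 10^-1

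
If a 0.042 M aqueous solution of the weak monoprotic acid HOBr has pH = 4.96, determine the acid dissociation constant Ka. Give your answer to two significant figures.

[H+] = 10^(-4.96) = 1.10 × 10^-5 M
At equilibrium [HA] = 0.042 − 1.10 × 10^-5 = 4.20 × 10^-2 M
Ka = [H+][A-]/[HA] = (1.10 × 10^-5)² / 4.20 × 10^-2 = 2.9 × 10^-9

Ka = 2.9 × 10^-9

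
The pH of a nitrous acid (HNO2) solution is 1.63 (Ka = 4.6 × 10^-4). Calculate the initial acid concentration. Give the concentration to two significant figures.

[H+] = 10^(-1.63) = 2.34 × 10^-2 M = x
Ka = x²/(C₀ − x) ⇒ C₀ = x + x²/Ka
C₀ = 2.34 × 10^-2 + (2.34 × 10^-2)²/(4.6 × 10^-4) = 1.21 M

C₀ = 1.2 M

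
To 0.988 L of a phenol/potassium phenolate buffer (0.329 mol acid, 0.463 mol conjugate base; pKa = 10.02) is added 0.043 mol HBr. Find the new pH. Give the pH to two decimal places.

pH = 10.07

After neutralization: n(C6H5OH) = 0.372 mol, n(C6H5O-) = 0.42 mol.
pH = pKa + log([A⁻]/[HA]) = 10.02 + log(0.42/0.372) = 10.02 +0.053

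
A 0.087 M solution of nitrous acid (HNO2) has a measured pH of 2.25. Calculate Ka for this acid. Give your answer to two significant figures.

Ka = 3.9 × 10^-4

[H+] = 10^(-2.25) = 5.62 × 10^-3 M
At equilibrium [HA] = 0.087 − 5.62 × 10^-3 = 8.14 × 10^-2 M
Ka = [H+][A-]/[HA] = (5.62 × 10^-3)² / 8.14 × 10^-2 = 3.9 × 10^-4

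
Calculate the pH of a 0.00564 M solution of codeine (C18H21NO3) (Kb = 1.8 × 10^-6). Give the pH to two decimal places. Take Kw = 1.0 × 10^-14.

C18H21NO3 + H2O ⇌ C18H22NO3+ + OH-
Let x = [OH-] at equilibrium. Kb = x²/(0.00564 − x).
Neglecting x in the denominator: x = √(1.8 × 10^-6 × 0.00564) = 1.01 × 10^-4 M
pOH = 4.00, so pH = 14.00 − pOH = 10.00

pH = 10.00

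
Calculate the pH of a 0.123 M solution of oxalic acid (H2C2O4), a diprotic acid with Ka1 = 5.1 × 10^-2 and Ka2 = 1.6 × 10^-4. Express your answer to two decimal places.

Since Ka1 ≫ Ka2, the first ionization dominates [H+].
Ka1 = x²/(0.123 − x) = 5.1 × 10^-2
Solving the quadratic: x = (−Ka1 + √(Ka1² + 4·Ka1·C₀))/2 = 5.77 × 10^-2 M
pH = −log(5.77 × 10^-2) = 1.24

pH = 1.24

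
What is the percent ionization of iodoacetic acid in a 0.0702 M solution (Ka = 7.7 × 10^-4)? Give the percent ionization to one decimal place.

9.9%

ICH2COOH ⇌ ICH2COO- + H+; let x = [H+] at equilibrium.
Ka = x²/(C₀ − x); solving the quadratic gives x = 6.98 × 10^-3 M.
% ionization = x/C₀ × 100% = 6.98 × 10^-3/0.0702 × 100% = 9.9%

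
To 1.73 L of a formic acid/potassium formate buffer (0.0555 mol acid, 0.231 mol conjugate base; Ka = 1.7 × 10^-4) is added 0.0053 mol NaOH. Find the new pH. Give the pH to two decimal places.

pH = 4.44

OH- converts HCOOH to HCOO-: HCOOH → 0.0502 mol, HCOO- → 0.236 mol.
pKa = −log(1.7 × 10^-4) = 3.770
Henderson–Hasselbalch with mole ratio 0.236/0.0502: pH = 3.770 + (+0.672)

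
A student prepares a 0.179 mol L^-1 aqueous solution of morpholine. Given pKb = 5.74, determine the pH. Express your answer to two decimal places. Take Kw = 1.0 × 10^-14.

C4H8ONH + H2O ⇌ C4H8ONH2+ + OH-
Kb = 10^(−5.74) = 1.82 × 10^-6
Kb = x²/(0.179 − x) = 1.82 × 10^-6
Neglecting x in the denominator: x = √(1.82 × 10^-6 × 0.179) = 5.71 × 10^-4 M
Check: 0.32% ionized — well under 5%, approximation valid.
pOH = −log(5.71 × 10^-4) = 3.24; pH = 14.00 − 3.24 = 10.76

pH = 10.76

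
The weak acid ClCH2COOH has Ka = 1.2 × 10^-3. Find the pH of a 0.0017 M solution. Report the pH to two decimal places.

pH = 3.02

ClCH2COOH ⇌ ClCH2COO- + H+
From the ICE table, Ka = [H+]²/(0.0017 − [H+]) = 1.2 × 10^-3.
[H+] is not negligible relative to C₀; solve [H+]² + 0.0012·[H+] − 2.04e-06 = 0.
[H+] = (−Ka + √(Ka² + 4·Ka·C₀))/2 = 9.49 × 10^-4 M
pH = −log[H+] = −log(9.49 × 10^-4) = 3.02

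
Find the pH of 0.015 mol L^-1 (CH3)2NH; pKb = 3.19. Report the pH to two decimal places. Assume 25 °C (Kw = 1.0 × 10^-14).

pH = 11.45

(CH3)2NH + H2O ⇌ (CH3)2NH2+ + OH-
Kb = 10^(−3.19) = 6.46 × 10^-4
From the ICE table, Kb = x²/(0.015 − x) = 6.46 × 10^-4.
Here C₀/Kb ≈ 23.2, so the small-x approximation fails. Use the quadratic:
x = (−Kb + √(Kb² + 4·Kb·C₀))/2 = 2.81 × 10^-3 M
pOH = 2.55, so pH = 14.00 − pOH = 11.45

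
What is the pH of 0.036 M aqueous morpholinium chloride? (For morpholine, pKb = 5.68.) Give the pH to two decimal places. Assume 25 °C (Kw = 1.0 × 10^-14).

pH = 4.88

C4H8ONH2+ is the conjugate acid of the weak base C4H8ONH.
Kb = 10^(−5.68) = 2.09 × 10^-6
Ka = Kw/Kb = 1.0×10^-14 / 2.09 × 10^-6 = 4.78 × 10^-9
Ka = x²/(0.036 − x) = 4.78 × 10^-9
Since Ka ≪ C₀, x ≈ √(Ka·C₀) = 1.31 × 10^-5 M.
Check: 0.036% ionized — well under 5%, approximation valid.
pH = −log[H+] = −log(1.31 × 10^-5) = 4.88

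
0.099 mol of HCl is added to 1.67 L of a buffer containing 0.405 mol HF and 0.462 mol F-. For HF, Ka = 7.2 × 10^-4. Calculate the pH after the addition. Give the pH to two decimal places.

pH = 3.00

Added H+ converts F- to HF: HF → 0.504 mol, F- → 0.363 mol.
pKa = −log(7.2 × 10^-4) = 3.143
pH = pKa + log(n_F-/n_HF) = 3.143 + log(0.363/0.504) = 3.143 + (-0.143)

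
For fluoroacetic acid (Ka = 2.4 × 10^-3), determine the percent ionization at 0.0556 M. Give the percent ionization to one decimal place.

FCH2COOH ⇌ FCH2COO- + H+; let x = [H+] at equilibrium.
Ka = x²/(C₀ − x); solving the quadratic gives x = 1.04 × 10^-2 M.
Fraction ionized = 1.04 × 10^-2 / 0.0556 = 0.1871 → 18.7%

18.7%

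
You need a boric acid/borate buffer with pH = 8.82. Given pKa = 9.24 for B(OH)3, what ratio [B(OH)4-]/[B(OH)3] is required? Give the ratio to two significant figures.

ratio = 0.38

pH = pKa + log(r) ⇒ log(r) = 8.82 − 9.24 = -0.42
r = [B(OH)4-]/[B(OH)3] = 10^(-0.42) = 0.38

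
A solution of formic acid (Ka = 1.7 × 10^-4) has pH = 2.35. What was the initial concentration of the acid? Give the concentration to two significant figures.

C₀ = 1.2 × 10^-1 M

[H+] = 10^(-2.35) = 4.47 × 10^-3 M = x
Ka = x²/(C₀ − x) ⇒ C₀ = x + x²/Ka
C₀ = 4.47 × 10^-3 + (4.47 × 10^-3)²/(1.7 × 10^-4) = 1.22 × 10^-1 M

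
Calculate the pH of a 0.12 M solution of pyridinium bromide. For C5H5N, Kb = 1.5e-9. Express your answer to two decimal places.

C5H5NH+ is the conjugate acid of the weak base C5H5N.
Ka = Kw/Kb = 1.0×10^-14 / 1.5 × 10^-9 = 6.67 × 10^-6
From the ICE table, Ka = x²/(0.12 − x) = 6.67 × 10^-6.
Since Ka ≪ C₀, x ≈ √(Ka·C₀) = 8.95 × 10^-4 M.
pH = −log(8.95 × 10^-4) = 3.05

pH = 3.05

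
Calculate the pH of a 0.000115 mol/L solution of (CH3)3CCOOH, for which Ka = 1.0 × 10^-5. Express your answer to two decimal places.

(CH3)3CCOOH ⇌ (CH3)3CCOO- + H+
Ka = [H+]²/(0.000115 − [H+]) = 1.0 × 10^-5
The 5% rule fails; solving [H+]² + Ka·[H+] − Ka·C₀ = 0 exactly:
[H+] = [−1e-05 + √(1e-05² + 4.6e-09)]/2 = 2.93 × 10^-5 M
pH = −log(2.93 × 10^-5) = 4.53

pH = 4.53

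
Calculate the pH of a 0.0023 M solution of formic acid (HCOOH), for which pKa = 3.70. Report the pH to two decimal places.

HCOOH ⇌ HCOO- + H+
Ka = 10^(−3.70) = 2.00 × 10^-4
Ka = [H+]²/(0.0023 − [H+]) = 2.00 × 10^-4
[H+] is not negligible relative to C₀; solve [H+]² + 0.0002·[H+] − 4.6e-07 = 0.
[H+] = [−0.0002 + √(0.0002² + 1.84e-06)]/2 = 5.86 × 10^-4 M
pH = −log[H+] = −log(5.86 × 10^-4) = 3.23

pH = 3.23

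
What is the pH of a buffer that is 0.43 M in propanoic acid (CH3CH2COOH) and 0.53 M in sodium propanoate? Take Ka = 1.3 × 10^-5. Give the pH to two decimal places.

pH = 4.98

pKa = −log(1.3 × 10^-5) = 4.886
Henderson–Hasselbalch: pH = pKa + log([CH3CH2COO-]/[CH3CH2COOH]) = 4.886 + log(0.53/0.43)
pH = 4.886 + (+0.091) = 4.98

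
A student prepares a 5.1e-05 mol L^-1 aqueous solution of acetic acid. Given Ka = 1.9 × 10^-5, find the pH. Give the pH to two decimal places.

pH = 4.64

CH3COOH ⇌ CH3COO- + H+
Ka = [H+]²/(5.1e-05 − [H+]) = 1.9 × 10^-5
Here C₀/Ka ≈ 2.68, so the small-[H+] approximation fails. Use the quadratic:
[H+] = (−Ka + √(Ka² + 4·Ka·C₀))/2 = 2.30 × 10^-5 M
pH = −log[H+] = −log(2.30 × 10^-5) = 4.64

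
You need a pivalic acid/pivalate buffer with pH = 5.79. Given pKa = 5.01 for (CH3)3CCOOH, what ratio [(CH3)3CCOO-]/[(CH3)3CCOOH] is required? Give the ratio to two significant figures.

pH = pKa + log(r) ⇒ log(r) = 5.79 − 5.01 = +0.78
r = [(CH3)3CCOO-]/[(CH3)3CCOOH] = 10^(+0.78) = 6.03

ratio = 6.0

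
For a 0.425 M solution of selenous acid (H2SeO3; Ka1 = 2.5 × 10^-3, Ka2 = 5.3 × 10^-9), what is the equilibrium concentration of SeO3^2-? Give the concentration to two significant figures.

5.3 × 10^-9 M

First ionization gives [H+] ≈ [HSeO3-] = 3.14 × 10^-2 M.
Second step: Ka2 = [H+][SeO3^2-]/[HSeO3-] ≈ [SeO3^2-] (since [H+] ≈ [HSeO3-]).
So [SeO3^2-] ≈ Ka2.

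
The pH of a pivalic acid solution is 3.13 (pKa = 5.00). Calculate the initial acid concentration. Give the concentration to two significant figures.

[H+] = 10^(-3.13) = 7.41 × 10^-4 M = x
Ka = 10^(−5.00) = 1.00 × 10^-5
Ka = x²/(C₀ − x) ⇒ C₀ = x + x²/Ka
C₀ = 7.41 × 10^-4 + (7.41 × 10^-4)²/(1.00 × 10^-5) = 5.56 × 10^-2 M

C₀ = 5.6 × 10^-2 M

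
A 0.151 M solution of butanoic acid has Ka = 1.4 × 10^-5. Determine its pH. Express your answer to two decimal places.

CH3(CH2)2COOH ⇌ CH3(CH2)2COO- + H+
From the ICE table, Ka = [H+]²/(0.151 − [H+]) = 1.4 × 10^-5.
Neglecting [H+] in the denominator: [H+] = √(1.4 × 10^-5 × 0.151) = 1.45 × 10^-3 M
([H+]/C₀ = 0.96% < 5%, so the approximation holds.)
pH = −log(1.45 × 10^-3) = 2.84

pH = 2.84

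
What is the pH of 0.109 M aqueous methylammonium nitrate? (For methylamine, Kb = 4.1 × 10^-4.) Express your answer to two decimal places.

CH3NH3+ is the conjugate acid of the weak base CH3NH2.
Ka = Kw/Kb = 1.0×10^-14 / 4.1 × 10^-4 = 2.44 × 10^-11
Ka = x²/(0.109 − x) = 2.44 × 10^-11
Since Ka ≪ C₀, x ≈ √(Ka·C₀) = 1.63 × 10^-6 M.
pH = −log(1.63 × 10^-6) = 5.79

pH = 5.79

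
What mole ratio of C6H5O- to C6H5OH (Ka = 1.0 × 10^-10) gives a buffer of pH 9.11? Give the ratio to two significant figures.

ratio = 0.13

pKa = -log(1.0 × 10^-10) = 10.000
pH = pKa + log(r) ⇒ log(r) = 9.11 − 10.000 = -0.890
r = [C6H5O-]/[C6H5OH] = 10^(-0.890) = 0.129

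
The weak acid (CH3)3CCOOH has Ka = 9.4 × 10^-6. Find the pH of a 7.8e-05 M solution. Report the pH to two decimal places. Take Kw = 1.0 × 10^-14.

(CH3)3CCOOH ⇌ (CH3)3CCOO- + H+
Ka = [H+]²/(7.8e-05 − [H+]) = 9.4 × 10^-6
Here C₀/Ka ≈ 8.3, so the small-[H+] approximation fails. Use the quadratic:
[H+] = [−9.4e-06 + √(9.4e-06² + 2.93e-09)]/2 = 2.28 × 10^-5 M
pH = −log(2.28 × 10^-5) = 4.64

pH = 4.64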